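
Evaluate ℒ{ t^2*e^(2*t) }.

L{e^(2t)} = 1/(s - 2).
Then apply L{t^2·g(t)} = (-1)^2 d^2/ds^2[G(s)] with G(s) = 1/(s - 2):
differentiating 2 times and applying the sign gives 2/(s - 2)^3.

2/(s - 2)^3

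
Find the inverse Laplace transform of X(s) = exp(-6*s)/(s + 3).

Heaviside(t - 6)*(exp(-3*t + 18))

The factor e^(-6s) signals a time shift by c = 6 (second shifting theorem).
L{e^(-3t)} = 1/(s + 3), so L^-1{1/(s + 3)} = exp(-3*t).
Hence the inverse is u(t - 6) times that function evaluated at t - 6.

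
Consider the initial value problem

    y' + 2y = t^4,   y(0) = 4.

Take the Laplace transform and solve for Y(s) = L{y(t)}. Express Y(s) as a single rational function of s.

Y(s) = (4*s^5 + 24)/(s^6 + 2*s^5)

Take the Laplace transform of both sides.
Using L{y'} = sY - y(0) = sY - 4, the left side becomes (s + 2)Y - (4).
The right side is L{t^4} = 24/s^5.
So (s + 2)Y = 24/s^5 + (4).
Solve for Y(s) and write it as one ratio of polynomials.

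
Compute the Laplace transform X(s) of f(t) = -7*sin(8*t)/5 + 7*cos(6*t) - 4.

X(s) = 7*s/(s^2 + 36) - 56/(5*(s^2 + 64)) - 4/s

Apply the Laplace transform termwise.
L{-4} = -4/s; (7)·[L{cos(6t)} = s/(s^2 + 36)]; (-7/5)·[L{sin(8t)} = 8/(s^2 + 64)].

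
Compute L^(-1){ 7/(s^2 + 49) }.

Since L{sin(7t)} = 7/(s^2 + 49), the inverse is sin(7*t).

sin(7*t)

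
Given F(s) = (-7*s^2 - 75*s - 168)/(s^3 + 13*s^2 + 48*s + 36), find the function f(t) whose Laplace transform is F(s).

Factor the denominator: s^3 + 13*s^2 + 48*s + 36 = (s + 1)*(s + 6)^2.
Partial fraction decomposition gives [-3/(s + 6)] + [-6/(s + 6)^2] + [-4/(s + 1)].
Invert each term: -3/(s + 6) ↔ -3e^(-6t); -6/(s + 6)^2 ↔ -6t·e^(-6t); -4/(s + 1) ↔ -4e^(-t).

f(t) = -6*t*exp(-6*t) - 4*exp(-t) - 3*exp(-6*t)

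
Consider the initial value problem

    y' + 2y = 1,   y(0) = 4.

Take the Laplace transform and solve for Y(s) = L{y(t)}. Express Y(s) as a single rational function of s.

Y(s) = (4*s + 1)/(s^2 + 2*s)

Apply the Laplace transform to the equation.
With L{y'} = sY - y(0) = sY - 4: the LHS transforms to (s + 2)Y - (4).
The right side is L{1} = 1/s.
So (s + 2)Y = 1/s + (4).
Divide through and combine into a single rational function.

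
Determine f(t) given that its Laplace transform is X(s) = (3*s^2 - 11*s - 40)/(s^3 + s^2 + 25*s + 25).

f(t) = -3*sin(5*t) + 4*cos(5*t) - exp(-t)

Factor the denominator: s^3 + s^2 + 25*s + 25 = (s + 1)*(s^2 + 25).
Partial fraction decomposition gives [-1/(s + 1)] + [4*s/(s^2 + 25)] + [-15/(s^2 + 25)].
Invert each term: -1/(s + 1) ↔ -e^(-t); 4·s/(s^2 + 25) ↔ 4cos(5t); -3·5/(s^2 + 25) ↔ -3sin(5t).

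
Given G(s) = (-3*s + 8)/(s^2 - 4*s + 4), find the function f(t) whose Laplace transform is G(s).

Factor the denominator: s^2 - 4*s + 4 = (s - 2)^2.
Partial fraction decomposition gives [-3/(s - 2)] + [2/(s - 2)^2].
Invert each term: -3/(s - 2) ↔ -3e^(2t); 2/(s - 2)^2 ↔ 2t·e^(2t).

f(t) = 2*t*exp(2*t) - 3*exp(2*t)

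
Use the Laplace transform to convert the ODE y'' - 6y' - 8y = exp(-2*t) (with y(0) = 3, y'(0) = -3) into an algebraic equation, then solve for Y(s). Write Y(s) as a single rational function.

Y(s) = (3*s^2 - 15*s - 41)/(s^3 - 4*s^2 - 20*s - 16)

Transform both sides with L{·}.
Using L{y''} = s^2 Y - s·y(0) - y'(0) and L{y'} = sY - y(0), with y(0) = 3, y'(0) = -3, the left side becomes (s^2 - 6*s - 8)Y - (3*s - 21).
The right side is L{exp(-2*t)} = 1/(s + 2).
So (s^2 - 6*s - 8)Y = 1/(s + 2) + (3*s - 21).
Solve for Y(s) and write it as one ratio of polynomials.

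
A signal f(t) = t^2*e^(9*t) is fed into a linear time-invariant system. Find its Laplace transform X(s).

L{e^(9t)} = 1/(s - 9).
Then apply L{t^2·g(t)} = (-1)^2 d^2/ds^2[G(s)] with G(s) = 1/(s - 9):
differentiating 2 times and applying the sign gives 2/(s - 9)^3.

X(s) = 2/(s - 9)^3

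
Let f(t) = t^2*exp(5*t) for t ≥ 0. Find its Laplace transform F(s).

L{e^(5t)} = 1/(s - 5).
Then apply L{t^2·g(t)} = (-1)^2 d^2/ds^2[G(s)] with G(s) = 1/(s - 5):
differentiating 2 times and applying the sign gives 2/(s - 5)^3.

F(s) = 2/(s - 5)^3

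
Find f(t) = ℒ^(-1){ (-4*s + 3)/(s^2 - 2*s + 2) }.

Complete the square in the denominator: s^2 - 2*s + 2 = (s - 1)^2 + 1^2.
Split the numerator to match: -4*s + 3 = -4·(s - 1) - 1·1.
Invert each term: -4·(s - 1)/((s - 1)^2 + 1) ↔ -4e^(t)cos(t); -1·1/((s - 1)^2 + 1) ↔ -e^(t)sin(t).

f(t) = -exp(t)*sin(t) - 4*exp(t)*cos(t)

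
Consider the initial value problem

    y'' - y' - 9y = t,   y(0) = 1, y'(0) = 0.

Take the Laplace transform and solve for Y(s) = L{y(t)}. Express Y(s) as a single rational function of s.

Y(s) = (s^3 - s^2 + 1)/(s^4 - s^3 - 9*s^2)

Laplace-transform each side.
Using L{y''} = s^2 Y - s·y(0) - y'(0) and L{y'} = sY - y(0), with y(0) = 1, y'(0) = 0, the left side becomes (s^2 - s - 9)Y - (s - 1).
The right side is L{t} = s^(-2).
So (s^2 - s - 9)Y = s^(-2) + (s - 1).
Divide through and combine into a single rational function.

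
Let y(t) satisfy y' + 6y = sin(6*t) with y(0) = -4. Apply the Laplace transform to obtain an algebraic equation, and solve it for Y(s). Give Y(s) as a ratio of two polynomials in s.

Laplace-transform each side.
Using L{y'} = sY - y(0) = sY - (-4), the left side becomes (s + 6)Y - (-4).
The right side is L{sin(6*t)} = 6/(s^2 + 36).
So (s + 6)Y = 6/(s^2 + 36) + (-4).
Divide through and combine into a single rational function.

Y(s) = (-4*s^2 - 138)/(s^3 + 6*s^2 + 36*s + 216)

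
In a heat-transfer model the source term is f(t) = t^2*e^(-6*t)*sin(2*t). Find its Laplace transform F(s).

L{sin(2t)} = 2/(s^2 + 4).
Multiplying by e^(-6t) shifts s → s + 6, so L{e^(-6*t)*sin(2*t)} = 2/((s + 6)^2 + 4).
Then apply L{t^2·g(t)} = (-1)^2 d^2/ds^2[G(s)] with G(s) = 2/((s + 6)^2 + 4):
differentiating 2 times and applying the sign gives 4*(3*s^2 + 36*s + 104)/(s^2 + 12*s + 40)^3.

F(s) = 4*(3*s^2 + 36*s + 104)/(s^2 + 12*s + 40)^3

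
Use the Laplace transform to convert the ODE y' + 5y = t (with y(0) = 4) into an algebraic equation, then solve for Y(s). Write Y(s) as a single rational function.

Laplace-transform each side.
With L{y'} = sY - y(0) = sY - 4: the LHS transforms to (s + 5)Y - (4).
The right side is L{t} = s^(-2).
So (s + 5)Y = s^(-2) + (4).
Solve for Y(s) and write it as one ratio of polynomials.

Y(s) = (4*s^2 + 1)/(s^3 + 5*s^2)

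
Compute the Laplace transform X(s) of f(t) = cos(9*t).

X(s) = s/(s^2 + 81)

L{cos(9t)} = s/(s^2 + 81).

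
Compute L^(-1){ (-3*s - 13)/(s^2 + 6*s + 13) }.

-2*exp(-3*t)*sin(2*t) - 3*exp(-3*t)*cos(2*t)

Complete the square in the denominator: s^2 + 6*s + 13 = (s + 3)^2 + 2^2.
Split the numerator to match: -3*s - 13 = -3·(s + 3) - 2·2.
Invert each term: -3·(s + 3)/((s + 3)^2 + 4) ↔ -3e^(-3t)cos(2t); -2·2/((s + 3)^2 + 4) ↔ -2e^(-3t)sin(2t).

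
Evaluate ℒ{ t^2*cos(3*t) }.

L{cos(3t)} = s/(s^2 + 9).
Then apply L{t^2·g(t)} = (-1)^2 d^2/ds^2[H(s)] with H(s) = s/(s^2 + 9):
differentiating 2 times and applying the sign gives 2*s*(s^2 - 27)/(s^2 + 9)^3.

2*s*(s^2 - 27)/(s^2 + 9)^3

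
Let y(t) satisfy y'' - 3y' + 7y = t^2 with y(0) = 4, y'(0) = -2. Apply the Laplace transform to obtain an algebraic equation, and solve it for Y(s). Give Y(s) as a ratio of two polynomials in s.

Y(s) = (4*s^4 - 14*s^3 + 2)/(s^5 - 3*s^4 + 7*s^3)

Laplace-transform each side.
The derivative rules (L{y''} = s^2 Y - s·y(0) - y'(0) and L{y'} = sY - y(0), with y(0) = 4, y'(0) = -2) turn the left side into (s^2 - 3*s + 7)Y - (4*s - 14).
The right side is L{t^2} = 2/s^3.
So (s^2 - 3*s + 7)Y = 2/s^3 + (4*s - 14).
Solve for Y(s) and write it as one ratio of polynomials.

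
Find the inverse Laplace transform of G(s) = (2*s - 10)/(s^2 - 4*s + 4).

Factor the denominator: s^2 - 4*s + 4 = (s - 2)^2.
Partial fraction decomposition gives [2/(s - 2)] + [-6/(s - 2)^2].
Invert each term: 2/(s - 2) ↔ 2e^(2t); -6/(s - 2)^2 ↔ -6t·e^(2t).

-6*t*exp(2*t) + 2*exp(2*t)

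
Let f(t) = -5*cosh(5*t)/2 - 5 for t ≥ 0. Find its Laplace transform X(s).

X(s) = -5*s/(2*(s^2 - 25)) - 5/s

Apply the Laplace transform termwise.
(-5/2)·[L{cosh(5t)} = s/(s^2 - 25)]; L{-5} = -5/s.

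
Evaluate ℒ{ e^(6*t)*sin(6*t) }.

L{sin(6t)} = 6/(s^2 + 36).
By the first shifting theorem, multiplying by e^(6t) replaces s with s - 6.

6/((s - 6)^2 + 36)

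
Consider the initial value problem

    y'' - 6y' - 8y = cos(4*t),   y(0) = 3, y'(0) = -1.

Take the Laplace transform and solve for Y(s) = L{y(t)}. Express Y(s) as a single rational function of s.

Transform both sides with L{·}.
Using L{y''} = s^2 Y - s·y(0) - y'(0) and L{y'} = sY - y(0), with y(0) = 3, y'(0) = -1, the left side becomes (s^2 - 6*s - 8)Y - (3*s - 19).
The right side is L{cos(4*t)} = s/(s^2 + 16).
So (s^2 - 6*s - 8)Y = s/(s^2 + 16) + (3*s - 19).
Isolate Y and clear denominators.

Y(s) = (3*s^3 - 19*s^2 + 49*s - 304)/(s^4 - 6*s^3 + 8*s^2 - 96*s - 128)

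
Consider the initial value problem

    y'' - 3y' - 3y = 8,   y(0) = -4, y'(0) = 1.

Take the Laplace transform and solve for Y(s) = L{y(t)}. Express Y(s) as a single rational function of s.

Transform both sides with L{·}.
Using L{y''} = s^2 Y - s·y(0) - y'(0) and L{y'} = sY - y(0), with y(0) = -4, y'(0) = 1, the left side becomes (s^2 - 3*s - 3)Y - (-4*s + 13).
The right side is L{8} = 8/s.
So (s^2 - 3*s - 3)Y = 8/s + (-4*s + 13).
Divide through and combine into a single rational function.

Y(s) = (-4*s^2 + 13*s + 8)/(s^3 - 3*s^2 - 3*s)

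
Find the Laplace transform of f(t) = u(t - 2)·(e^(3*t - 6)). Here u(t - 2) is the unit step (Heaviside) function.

exp(-2*s)/(s - 3)

By the second shifting theorem, L{u(t - c)·g(t - c)} = e^(-cs)·H(s) with c = 2 and H(s) = L{g(t)}.
L{e^(3t)} = 1/(s - 3).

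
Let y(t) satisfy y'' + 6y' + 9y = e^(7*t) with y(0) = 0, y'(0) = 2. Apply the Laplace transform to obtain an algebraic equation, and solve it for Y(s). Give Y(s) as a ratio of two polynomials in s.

Y(s) = (2*s - 13)/(s^3 - s^2 - 33*s - 63)

Transform both sides with L{·}.
The derivative rules (L{y''} = s^2 Y - s·y(0) - y'(0) and L{y'} = sY - y(0), with y(0) = 0, y'(0) = 2) turn the left side into (s^2 + 6*s + 9)Y - (2).
The right side is L{e^(7*t)} = 1/(s - 7).
So (s^2 + 6*s + 9)Y = 1/(s - 7) + (2).
Divide through and combine into a single rational function.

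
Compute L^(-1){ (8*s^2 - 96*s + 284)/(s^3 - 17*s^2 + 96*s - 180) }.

-4*t*exp(6*t) + 4*exp(6*t) + 4*exp(5*t)

Factor the denominator: s^3 - 17*s^2 + 96*s - 180 = (s - 6)^2*(s - 5).
Partial fraction decomposition gives [4/(s - 6)] + [-4/(s - 6)^2] + [4/(s - 5)].
Invert each term: 4/(s - 6) ↔ 4e^(6t); -4/(s - 6)^2 ↔ -4t·e^(6t); 4/(s - 5) ↔ 4e^(5t).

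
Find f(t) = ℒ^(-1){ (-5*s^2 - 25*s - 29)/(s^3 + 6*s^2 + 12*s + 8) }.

f(t) = t^2*exp(-2*t)/2 - 5*t*exp(-2*t) - 5*exp(-2*t)

Factor the denominator: s^3 + 6*s^2 + 12*s + 8 = (s + 2)^3.
Partial fraction decomposition gives [-5/(s + 2)] + [-5/(s + 2)^2] + [(s + 2)^(-3)].
Invert each term: -5/(s + 2) ↔ -5e^(-2t); -5/(s + 2)^2 ↔ -5t·e^(-2t); 1/(s + 2)^3 ↔ (1/2)t^2·e^(-2t).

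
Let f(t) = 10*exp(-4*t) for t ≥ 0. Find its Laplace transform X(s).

X(s) = 10/(s + 4)

L{10} = 10/s.
By the first shifting theorem, multiplying by e^(-4t) replaces s with s + 4.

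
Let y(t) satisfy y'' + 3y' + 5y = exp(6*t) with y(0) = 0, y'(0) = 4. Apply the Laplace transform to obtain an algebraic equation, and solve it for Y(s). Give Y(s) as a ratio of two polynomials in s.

Y(s) = (4*s - 23)/(s^3 - 3*s^2 - 13*s - 30)

Laplace-transform each side.
Using L{y''} = s^2 Y - s·y(0) - y'(0) and L{y'} = sY - y(0), with y(0) = 0, y'(0) = 4, the left side becomes (s^2 + 3*s + 5)Y - (4).
The right side is L{exp(6*t)} = 1/(s - 6).
So (s^2 + 3*s + 5)Y = 1/(s - 6) + (4).
Divide through and combine into a single rational function.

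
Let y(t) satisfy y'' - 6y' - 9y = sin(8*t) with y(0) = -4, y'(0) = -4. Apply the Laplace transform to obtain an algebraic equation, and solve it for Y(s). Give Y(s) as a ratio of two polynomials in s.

Laplace-transform each side.
With L{y''} = s^2 Y - s·y(0) - y'(0) and L{y'} = sY - y(0), with y(0) = -4, y'(0) = -4: the LHS transforms to (s^2 - 6*s - 9)Y - (-4*s + 20).
The right side is L{sin(8*t)} = 8/(s^2 + 64).
So (s^2 - 6*s - 9)Y = 8/(s^2 + 64) + (-4*s + 20).
Divide through and combine into a single rational function.

Y(s) = (-4*s^3 + 20*s^2 - 256*s + 1288)/(s^4 - 6*s^3 + 55*s^2 - 384*s - 576)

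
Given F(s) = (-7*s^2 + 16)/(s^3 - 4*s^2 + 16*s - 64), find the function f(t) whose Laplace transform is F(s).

f(t) = -3*exp(4*t) - 4*sin(4*t) - 4*cos(4*t)

Factor the denominator: s^3 - 4*s^2 + 16*s - 64 = (s - 4)*(s^2 + 16).
Partial fraction decomposition gives [-3/(s - 4)] + [-4*s/(s^2 + 16)] + [-16/(s^2 + 16)].
Invert each term: -3/(s - 4) ↔ -3e^(4t); -4·s/(s^2 + 16) ↔ -4cos(4t); -4·4/(s^2 + 16) ↔ -4sin(4t).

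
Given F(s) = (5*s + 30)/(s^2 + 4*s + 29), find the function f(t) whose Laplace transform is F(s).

Complete the square in the denominator: s^2 + 4*s + 29 = (s + 2)^2 + 5^2.
Split the numerator to match: 5*s + 30 = 5·(s + 2) + 4·5.
Invert each term: 5·(s + 2)/((s + 2)^2 + 25) ↔ 5e^(-2t)cos(5t); 4·5/((s + 2)^2 + 25) ↔ 4e^(-2t)sin(5t).

f(t) = 4*exp(-2*t)*sin(5*t) + 5*exp(-2*t)*cos(5*t)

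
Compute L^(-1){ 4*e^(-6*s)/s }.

The factor e^(-6s) signals a time shift by c = 6 (second shifting theorem).
L{4} = 4/s, so L^-1{4/s} = 4.
Hence the inverse is u(t - 6) times that function evaluated at t - 6.

Heaviside(t - 6)*(4)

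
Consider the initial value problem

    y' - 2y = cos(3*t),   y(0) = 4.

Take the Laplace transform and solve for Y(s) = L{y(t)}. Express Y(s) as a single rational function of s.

Take the Laplace transform of both sides.
The derivative rules (L{y'} = sY - y(0) = sY - 4) turn the left side into (s - 2)Y - (4).
The right side is L{cos(3*t)} = s/(s^2 + 9).
So (s - 2)Y = s/(s^2 + 9) + (4).
Divide through and combine into a single rational function.

Y(s) = (4*s^2 + s + 36)/(s^3 - 2*s^2 + 9*s - 18)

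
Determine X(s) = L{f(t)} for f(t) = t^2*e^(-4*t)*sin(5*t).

L{sin(5t)} = 5/(s^2 + 25).
Multiplying by e^(-4t) shifts s → s + 4, so L{e^(-4*t)*sin(5*t)} = 5/((s + 4)^2 + 25).
Then apply L{t^2·g(t)} = (-1)^2 d^2/ds^2[G(s)] with G(s) = 5/((s + 4)^2 + 25):
differentiating 2 times and applying the sign gives 10*(3*s^2 + 24*s + 23)/(s^2 + 8*s + 41)^3.

X(s) = 10*(3*s^2 + 24*s + 23)/(s^2 + 8*s + 41)^3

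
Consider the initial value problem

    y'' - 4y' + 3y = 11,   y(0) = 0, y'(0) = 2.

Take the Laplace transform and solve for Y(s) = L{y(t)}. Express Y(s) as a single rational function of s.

Take the Laplace transform of both sides.
Using L{y''} = s^2 Y - s·y(0) - y'(0) and L{y'} = sY - y(0), with y(0) = 0, y'(0) = 2, the left side becomes (s^2 - 4*s + 3)Y - (2).
The right side is L{11} = 11/s.
So (s^2 - 4*s + 3)Y = 11/s + (2).
Solve for Y(s) and write it as one ratio of polynomials.

Y(s) = (2*s + 11)/(s^3 - 4*s^2 + 3*s)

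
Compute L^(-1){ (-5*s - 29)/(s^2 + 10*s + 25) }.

Factor the denominator: s^2 + 10*s + 25 = (s + 5)^2.
Partial fraction decomposition gives [-5/(s + 5)] + [-4/(s + 5)^2].
Invert each term: -5/(s + 5) ↔ -5e^(-5t); -4/(s + 5)^2 ↔ -4t·e^(-5t).

-4*t*exp(-5*t) - 5*exp(-5*t)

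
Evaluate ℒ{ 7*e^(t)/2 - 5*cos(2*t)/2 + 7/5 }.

-5*s/(2*(s^2 + 4)) + 7/(2*(s - 1)) + 7/(5*s)

Apply the Laplace transform termwise.
(-5/2)·[L{cos(2t)} = s/(s^2 + 4)]; (7/2)·[L{e^(t)} = 1/(s - 1)]; L{7/5} = (7/5)/s.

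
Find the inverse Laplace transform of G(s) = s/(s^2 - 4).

Since L{cosh(2t)} = s/(s^2 - 4), the inverse is cosh(2*t).

cosh(2*t)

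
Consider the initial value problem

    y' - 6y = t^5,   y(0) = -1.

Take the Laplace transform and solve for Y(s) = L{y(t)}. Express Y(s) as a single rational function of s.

Y(s) = (-s^6 + 120)/(s^7 - 6*s^6)

Take the Laplace transform of both sides.
The derivative rules (L{y'} = sY - y(0) = sY - (-1)) turn the left side into (s - 6)Y - (-1).
The right side is L{t^5} = 120/s^6.
So (s - 6)Y = 120/s^6 + (-1).
Solve for Y(s) and write it as one ratio of polynomials.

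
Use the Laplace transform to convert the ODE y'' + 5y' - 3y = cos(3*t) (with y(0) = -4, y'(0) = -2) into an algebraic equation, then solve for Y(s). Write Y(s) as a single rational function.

Take the Laplace transform of both sides.
With L{y''} = s^2 Y - s·y(0) - y'(0) and L{y'} = sY - y(0), with y(0) = -4, y'(0) = -2: the LHS transforms to (s^2 + 5*s - 3)Y - (-4*s - 22).
The right side is L{cos(3*t)} = s/(s^2 + 9).
So (s^2 + 5*s - 3)Y = s/(s^2 + 9) + (-4*s - 22).
Isolate Y and clear denominators.

Y(s) = (-4*s^3 - 22*s^2 - 35*s - 198)/(s^4 + 5*s^3 + 6*s^2 + 45*s - 27)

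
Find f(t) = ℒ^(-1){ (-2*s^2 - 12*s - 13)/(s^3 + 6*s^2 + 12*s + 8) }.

Factor the denominator: s^3 + 6*s^2 + 12*s + 8 = (s + 2)^3.
Partial fraction decomposition gives [-2/(s + 2)] + [-4/(s + 2)^2] + [3/(s + 2)^3].
Invert each term: -2/(s + 2) ↔ -2e^(-2t); -4/(s + 2)^2 ↔ -4t·e^(-2t); 3/(s + 2)^3 ↔ (3/2)t^2·e^(-2t).

f(t) = 3*t^2*exp(-2*t)/2 - 4*t*exp(-2*t) - 2*exp(-2*t)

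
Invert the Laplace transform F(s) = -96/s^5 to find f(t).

Since L{t^4} = 4!/s^5 = 24/s^5, the inverse is t^4, scaled by -4.

f(t) = -4*t^4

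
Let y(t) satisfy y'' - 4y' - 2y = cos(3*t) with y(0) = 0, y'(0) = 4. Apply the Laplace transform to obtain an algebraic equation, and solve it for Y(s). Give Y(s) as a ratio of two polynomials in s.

Apply the Laplace transform to the equation.
Using L{y''} = s^2 Y - s·y(0) - y'(0) and L{y'} = sY - y(0), with y(0) = 0, y'(0) = 4, the left side becomes (s^2 - 4*s - 2)Y - (4).
The right side is L{cos(3*t)} = s/(s^2 + 9).
So (s^2 - 4*s - 2)Y = s/(s^2 + 9) + (4).
Solve for Y(s) and write it as one ratio of polynomials.

Y(s) = (4*s^2 + s + 36)/(s^4 - 4*s^3 + 7*s^2 - 36*s - 18)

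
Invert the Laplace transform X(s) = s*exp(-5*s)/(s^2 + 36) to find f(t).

f(t) = Heaviside(t - 5)*(cos(6*t - 30))

The factor e^(-5s) signals a time shift by c = 5 (second shifting theorem).
L{cos(6t)} = s/(s^2 + 36), so L^-1{s/(s^2 + 36)} = cos(6*t).
Hence the inverse is u(t - 5) times that function evaluated at t - 5.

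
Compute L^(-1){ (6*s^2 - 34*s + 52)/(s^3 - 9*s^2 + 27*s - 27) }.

2*t^2*exp(3*t) + 2*t*exp(3*t) + 6*exp(3*t)

Factor the denominator: s^3 - 9*s^2 + 27*s - 27 = (s - 3)^3.
Partial fraction decomposition gives [6/(s - 3)] + [2/(s - 3)^2] + [4/(s - 3)^3].
Invert each term: 6/(s - 3) ↔ 6e^(3t); 2/(s - 3)^2 ↔ 2t·e^(3t); 4/(s - 3)^3 ↔ (2)t^2·e^(3t).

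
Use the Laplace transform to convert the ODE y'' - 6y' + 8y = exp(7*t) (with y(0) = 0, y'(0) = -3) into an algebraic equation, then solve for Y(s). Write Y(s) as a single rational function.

Laplace-transform each side.
Using L{y''} = s^2 Y - s·y(0) - y'(0) and L{y'} = sY - y(0), with y(0) = 0, y'(0) = -3, the left side becomes (s^2 - 6*s + 8)Y - (-3).
The right side is L{exp(7*t)} = 1/(s - 7).
So (s^2 - 6*s + 8)Y = 1/(s - 7) + (-3).
Isolate Y and clear denominators.

Y(s) = (-3*s + 22)/(s^3 - 13*s^2 + 50*s - 56)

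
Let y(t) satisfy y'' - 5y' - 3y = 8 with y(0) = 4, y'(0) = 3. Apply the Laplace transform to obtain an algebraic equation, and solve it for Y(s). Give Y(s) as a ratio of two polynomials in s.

Y(s) = (4*s^2 - 17*s + 8)/(s^3 - 5*s^2 - 3*s)

Laplace-transform each side.
The derivative rules (L{y''} = s^2 Y - s·y(0) - y'(0) and L{y'} = sY - y(0), with y(0) = 4, y'(0) = 3) turn the left side into (s^2 - 5*s - 3)Y - (4*s - 17).
The right side is L{8} = 8/s.
So (s^2 - 5*s - 3)Y = 8/s + (4*s - 17).
Solve for Y(s) and write it as one ratio of polynomials.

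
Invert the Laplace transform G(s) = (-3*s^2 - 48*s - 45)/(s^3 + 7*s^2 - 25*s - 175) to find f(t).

Factor the denominator: s^3 + 7*s^2 - 25*s - 175 = (s - 5)*(s + 5)*(s + 7).
Partial fraction decomposition gives [-3/(s - 5)] + [-6/(s + 5)] + [6/(s + 7)].
Invert each term: -3/(s - 5) ↔ -3e^(5t); -6/(s + 5) ↔ -6e^(-5t); 6/(s + 7) ↔ 6e^(-7t).

f(t) = -3*exp(5*t) - 6*exp(-5*t) + 6*exp(-7*t)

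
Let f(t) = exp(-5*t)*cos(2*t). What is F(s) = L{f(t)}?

F(s) = (s + 5)/((s + 5)^2 + 4)

L{cos(2t)} = s/(s^2 + 4).
By the first shifting theorem, multiplying by e^(-5t) replaces s with s + 5.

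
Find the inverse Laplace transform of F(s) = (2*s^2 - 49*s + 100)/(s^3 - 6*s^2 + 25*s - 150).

Factor the denominator: s^3 - 6*s^2 + 25*s - 150 = (s - 6)*(s^2 + 25).
Partial fraction decomposition gives [-2/(s - 6)] + [4*s/(s^2 + 25)] + [-25/(s^2 + 25)].
Invert each term: -2/(s - 6) ↔ -2e^(6t); 4·s/(s^2 + 25) ↔ 4cos(5t); -5·5/(s^2 + 25) ↔ -5sin(5t).

-2*exp(6*t) - 5*sin(5*t) + 4*cos(5*t)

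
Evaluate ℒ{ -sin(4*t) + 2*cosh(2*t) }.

2*s/(s^2 - 4) - 4/(s^2 + 16)

The transform is linear, so treat each term independently.
(2)·[L{cosh(2t)} = s/(s^2 - 4)]; (-1)·[L{sin(4t)} = 4/(s^2 + 16)].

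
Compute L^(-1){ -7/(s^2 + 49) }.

-sin(7*t)

Since L{sin(7t)} = 7/(s^2 + 49), the inverse is sin(7*t), scaled by -1.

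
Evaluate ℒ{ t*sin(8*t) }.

L{sin(8t)} = 8/(s^2 + 64).
Then apply L{t·g(t)} = -d/ds[G(s)] with G(s) = 8/(s^2 + 64):
differentiating 1 time and applying the sign gives 16*s/(s^2 + 64)^2.

16*s/(s^2 + 64)^2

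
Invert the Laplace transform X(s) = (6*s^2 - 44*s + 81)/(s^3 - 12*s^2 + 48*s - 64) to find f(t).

f(t) = t^2*exp(4*t)/2 + 4*t*exp(4*t) + 6*exp(4*t)

Factor the denominator: s^3 - 12*s^2 + 48*s - 64 = (s - 4)^3.
Partial fraction decomposition gives [6/(s - 4)] + [4/(s - 4)^2] + [(s - 4)^(-3)].
Invert each term: 6/(s - 4) ↔ 6e^(4t); 4/(s - 4)^2 ↔ 4t·e^(4t); 1/(s - 4)^3 ↔ (1/2)t^2·e^(4t).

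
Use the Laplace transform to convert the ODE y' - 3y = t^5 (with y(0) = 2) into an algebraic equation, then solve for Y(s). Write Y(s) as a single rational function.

Apply the Laplace transform to the equation.
The derivative rules (L{y'} = sY - y(0) = sY - 2) turn the left side into (s - 3)Y - (2).
The right side is L{t^5} = 120/s^6.
So (s - 3)Y = 120/s^6 + (2).
Solve for Y(s) and write it as one ratio of polynomials.

Y(s) = (2*s^6 + 120)/(s^7 - 3*s^6)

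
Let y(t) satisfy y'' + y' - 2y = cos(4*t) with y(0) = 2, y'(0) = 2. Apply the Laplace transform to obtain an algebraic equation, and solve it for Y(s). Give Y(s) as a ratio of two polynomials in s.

Y(s) = (2*s^3 + 4*s^2 + 33*s + 64)/(s^4 + s^3 + 14*s^2 + 16*s - 32)

Apply the Laplace transform to the equation.
Using L{y''} = s^2 Y - s·y(0) - y'(0) and L{y'} = sY - y(0), with y(0) = 2, y'(0) = 2, the left side becomes (s^2 + s - 2)Y - (2*s + 4).
The right side is L{cos(4*t)} = s/(s^2 + 16).
So (s^2 + s - 2)Y = s/(s^2 + 16) + (2*s + 4).
Divide through and combine into a single rational function.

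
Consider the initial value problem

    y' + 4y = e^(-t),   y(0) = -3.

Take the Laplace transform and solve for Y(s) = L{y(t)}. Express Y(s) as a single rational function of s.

Y(s) = (-3*s - 2)/(s^2 + 5*s + 4)

Apply the Laplace transform to the equation.
Using L{y'} = sY - y(0) = sY - (-3), the left side becomes (s + 4)Y - (-3).
The right side is L{e^(-t)} = 1/(s + 1).
So (s + 4)Y = 1/(s + 1) + (-3).
Isolate Y and clear denominators.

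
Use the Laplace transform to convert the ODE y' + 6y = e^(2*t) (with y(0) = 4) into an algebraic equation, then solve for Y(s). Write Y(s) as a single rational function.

Y(s) = (4*s - 7)/(s^2 + 4*s - 12)

Laplace-transform each side.
Using L{y'} = sY - y(0) = sY - 4, the left side becomes (s + 6)Y - (4).
The right side is L{e^(2*t)} = 1/(s - 2).
So (s + 6)Y = 1/(s - 2) + (4).
Solve for Y(s) and write it as one ratio of polynomials.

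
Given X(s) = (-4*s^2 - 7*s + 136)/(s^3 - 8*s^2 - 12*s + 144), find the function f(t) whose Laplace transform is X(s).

Factor the denominator: s^3 - 8*s^2 - 12*s + 144 = (s - 6)^2*(s + 4).
Partial fraction decomposition gives [-5/(s - 6)] + [-5/(s - 6)^2] + [1/(s + 4)].
Invert each term: -5/(s - 6) ↔ -5e^(6t); -5/(s - 6)^2 ↔ -5t·e^(6t); 1/(s + 4) ↔ e^(-4t).

f(t) = -5*t*exp(6*t) - 5*exp(6*t) + exp(-4*t)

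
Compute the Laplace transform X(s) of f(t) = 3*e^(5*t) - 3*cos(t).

X(s) = -3*s/(s^2 + 1) + 3/(s - 5)

The transform is linear, so treat each term independently.
(3)·[L{e^(5t)} = 1/(s - 5)]; (-3)·[L{cos(t)} = s/(s^2 + 1)].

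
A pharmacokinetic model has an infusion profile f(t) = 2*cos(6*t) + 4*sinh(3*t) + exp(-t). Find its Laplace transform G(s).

G(s) = 2*s/(s^2 + 36) + 12/(s^2 - 9) + 1/(s + 1)

By linearity of the Laplace transform, transform each term separately.
L{e^(-t)} = 1/(s + 1); (4)·[L{sinh(3t)} = 3/(s^2 - 9)]; (2)·[L{cos(6t)} = s/(s^2 + 36)].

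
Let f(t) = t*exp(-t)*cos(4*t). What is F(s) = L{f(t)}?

F(s) = (s - 3)*(s + 5)/(s^2 + 2*s + 17)^2

L{cos(4t)} = s/(s^2 + 16).
Multiplying by e^(-t) shifts s → s + 1, so L{exp(-t)*cos(4*t)} = (s + 1)/((s + 1)^2 + 16).
Then apply L{t·g(t)} = -d/ds[G(s)] with G(s) = (s + 1)/((s + 1)^2 + 16):
differentiating 1 time and applying the sign gives (s - 3)*(s + 5)/(s^2 + 2*s + 17)^2.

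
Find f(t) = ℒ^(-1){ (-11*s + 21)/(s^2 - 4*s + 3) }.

Factor the denominator: s^2 - 4*s + 3 = (s - 3)*(s - 1).
Partial fraction decomposition gives [-5/(s - 1)] + [-6/(s - 3)].
Invert each term: -5/(s - 1) ↔ -5e^(t); -6/(s - 3) ↔ -6e^(3t).

f(t) = -6*exp(3*t) - 5*exp(t)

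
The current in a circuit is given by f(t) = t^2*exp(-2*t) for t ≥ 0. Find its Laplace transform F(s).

F(s) = 2/(s + 2)^3

L{e^(-2t)} = 1/(s + 2).
Then apply L{t^2·g(t)} = (-1)^2 d^2/ds^2[G(s)] with G(s) = 1/(s + 2):
differentiating 2 times and applying the sign gives 2/(s + 2)^3.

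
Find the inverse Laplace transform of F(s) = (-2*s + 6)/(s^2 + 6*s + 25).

3*exp(-3*t)*sin(4*t) - 2*exp(-3*t)*cos(4*t)

Complete the square in the denominator: s^2 + 6*s + 25 = (s + 3)^2 + 4^2.
Split the numerator to match: -2*s + 6 = -2·(s + 3) + 3·4.
Invert each term: -2·(s + 3)/((s + 3)^2 + 16) ↔ -2e^(-3t)cos(4t); 3·4/((s + 3)^2 + 16) ↔ 3e^(-3t)sin(4t).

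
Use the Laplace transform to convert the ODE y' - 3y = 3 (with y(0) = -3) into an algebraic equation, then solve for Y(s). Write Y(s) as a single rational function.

Y(s) = (-3*s + 3)/(s^2 - 3*s)

Take the Laplace transform of both sides.
The derivative rules (L{y'} = sY - y(0) = sY - (-3)) turn the left side into (s - 3)Y - (-3).
The right side is L{3} = 3/s.
So (s - 3)Y = 3/s + (-3).
Divide through and combine into a single rational function.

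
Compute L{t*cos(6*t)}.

(s - 6)*(s + 6)/(s^2 + 36)^2

L{cos(6t)} = s/(s^2 + 36).
Then apply L{t·g(t)} = -d/ds[G(s)] with G(s) = s/(s^2 + 36):
differentiating 1 time and applying the sign gives (s - 6)*(s + 6)/(s^2 + 36)^2.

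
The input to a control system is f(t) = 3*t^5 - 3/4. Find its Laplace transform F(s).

F(s) = -3/(4*s) + 360/s^6

The transform is linear, so treat each term independently.
L{-3/4} = (-3/4)/s; (3)·[L{t^5} = 5!/s^6 = 120/s^6].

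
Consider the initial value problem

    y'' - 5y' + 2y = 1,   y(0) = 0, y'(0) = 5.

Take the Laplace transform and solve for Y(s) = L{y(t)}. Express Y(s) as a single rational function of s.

Laplace-transform each side.
With L{y''} = s^2 Y - s·y(0) - y'(0) and L{y'} = sY - y(0), with y(0) = 0, y'(0) = 5: the LHS transforms to (s^2 - 5*s + 2)Y - (5).
The right side is L{1} = 1/s.
So (s^2 - 5*s + 2)Y = 1/s + (5).
Isolate Y and clear denominators.

Y(s) = (5*s + 1)/(s^3 - 5*s^2 + 2*s)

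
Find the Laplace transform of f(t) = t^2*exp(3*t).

2/(s - 3)^3

L{e^(3t)} = 1/(s - 3).
Then apply L{t^2·g(t)} = (-1)^2 d^2/ds^2[G(s)] with G(s) = 1/(s - 3):
differentiating 2 times and applying the sign gives 2/(s - 3)^3.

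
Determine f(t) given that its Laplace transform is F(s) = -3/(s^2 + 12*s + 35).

f(t) = -3*exp(-6*t)*sinh(t)

Rewrite the denominator: s^2 + 12*s + 35 = (s + 6)^2 - 1.
The form in (s + 6) signals a first-shifting-theorem factor e^(-6t).
Since L{sinh(t)} = 1/(s^2 - 1), the inverse is e^(-6*t)*sinh(t), scaled by -3.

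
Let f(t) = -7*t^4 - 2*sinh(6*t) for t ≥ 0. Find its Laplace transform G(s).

G(s) = -12/(s^2 - 36) - 168/s^5

By linearity of the Laplace transform, transform each term separately.
(-2)·[L{sinh(6t)} = 6/(s^2 - 36)]; (-7)·[L{t^4} = 4!/s^5 = 24/s^5].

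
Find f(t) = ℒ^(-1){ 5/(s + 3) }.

Since L{e^(-3t)} = 1/(s + 3), the inverse is exp(-3*t), scaled by 5.

f(t) = 5*exp(-3*t)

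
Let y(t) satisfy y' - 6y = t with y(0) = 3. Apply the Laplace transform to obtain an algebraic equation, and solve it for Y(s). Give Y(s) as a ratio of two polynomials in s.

Apply the Laplace transform to the equation.
Using L{y'} = sY - y(0) = sY - 3, the left side becomes (s - 6)Y - (3).
The right side is L{t} = s^(-2).
So (s - 6)Y = s^(-2) + (3).
Divide through and combine into a single rational function.

Y(s) = (3*s^2 + 1)/(s^3 - 6*s^2)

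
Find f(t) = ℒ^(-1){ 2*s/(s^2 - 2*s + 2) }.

f(t) = 2*exp(t)*sin(t) + 2*exp(t)*cos(t)

Complete the square in the denominator: s^2 - 2*s + 2 = (s - 1)^2 + 1^2.
Split the numerator to match: 2*s = 2·(s - 1) + 2·1.
Invert each term: 2·(s - 1)/((s - 1)^2 + 1) ↔ 2e^(t)cos(t); 2·1/((s - 1)^2 + 1) ↔ 2e^(t)sin(t).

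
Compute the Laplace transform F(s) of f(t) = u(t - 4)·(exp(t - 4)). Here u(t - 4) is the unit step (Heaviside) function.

F(s) = exp(-4*s)/(s - 1)

By the second shifting theorem, L{u(t - c)·g(t - c)} = e^(-cs)·G(s) with c = 4 and G(s) = L{g(t)}.
L{e^(t)} = 1/(s - 1).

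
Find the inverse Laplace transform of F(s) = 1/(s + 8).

Since L{e^(-8t)} = 1/(s + 8), the inverse is e^(-8*t).

exp(-8*t)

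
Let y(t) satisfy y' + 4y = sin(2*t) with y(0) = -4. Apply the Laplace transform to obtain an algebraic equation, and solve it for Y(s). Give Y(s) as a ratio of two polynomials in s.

Apply the Laplace transform to the equation.
With L{y'} = sY - y(0) = sY - (-4): the LHS transforms to (s + 4)Y - (-4).
The right side is L{sin(2*t)} = 2/(s^2 + 4).
So (s + 4)Y = 2/(s^2 + 4) + (-4).
Divide through and combine into a single rational function.

Y(s) = (-4*s^2 - 14)/(s^3 + 4*s^2 + 4*s + 16)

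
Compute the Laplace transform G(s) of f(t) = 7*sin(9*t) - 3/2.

G(s) = 63/(s^2 + 81) - 3/(2*s)

By linearity of the Laplace transform, transform each term separately.
(7)·[L{sin(9t)} = 9/(s^2 + 81)]; L{-3/2} = (-3/2)/s.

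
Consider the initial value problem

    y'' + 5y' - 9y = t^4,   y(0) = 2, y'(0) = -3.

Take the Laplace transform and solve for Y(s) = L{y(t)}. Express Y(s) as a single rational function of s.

Y(s) = (2*s^6 + 7*s^5 + 24)/(s^7 + 5*s^6 - 9*s^5)

Take the Laplace transform of both sides.
The derivative rules (L{y''} = s^2 Y - s·y(0) - y'(0) and L{y'} = sY - y(0), with y(0) = 2, y'(0) = -3) turn the left side into (s^2 + 5*s - 9)Y - (2*s + 7).
The right side is L{t^4} = 24/s^5.
So (s^2 + 5*s - 9)Y = 24/s^5 + (2*s + 7).
Solve for Y(s) and write it as one ratio of polynomials.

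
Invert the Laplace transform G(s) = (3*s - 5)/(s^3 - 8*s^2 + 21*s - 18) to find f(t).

f(t) = 4*t*exp(3*t) - exp(3*t) + exp(2*t)

Factor the denominator: s^3 - 8*s^2 + 21*s - 18 = (s - 3)^2*(s - 2).
Partial fraction decomposition gives [-1/(s - 3)] + [4/(s - 3)^2] + [1/(s - 2)].
Invert each term: -1/(s - 3) ↔ -e^(3t); 4/(s - 3)^2 ↔ 4t·e^(3t); 1/(s - 2) ↔ e^(2t).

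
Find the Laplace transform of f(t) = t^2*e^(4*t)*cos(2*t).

2*(s - 4)*(s^2 - 8*s + 4)/(s^2 - 8*s + 20)^3

L{cos(2t)} = s/(s^2 + 4).
Multiplying by e^(4t) shifts s → s - 4, so L{e^(4*t)*cos(2*t)} = (s - 4)/((s - 4)^2 + 4).
Then apply L{t^2·g(t)} = (-1)^2 d^2/ds^2[G(s)] with G(s) = (s - 4)/((s - 4)^2 + 4):
differentiating 2 times and applying the sign gives 2*(s - 4)*(s^2 - 8*s + 4)/(s^2 - 8*s + 20)^3.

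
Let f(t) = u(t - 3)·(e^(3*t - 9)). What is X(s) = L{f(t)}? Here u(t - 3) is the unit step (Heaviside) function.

By the second shifting theorem, L{u(t - c)·g(t - c)} = e^(-cs)·G(s) with c = 3 and G(s) = L{g(t)}.
L{e^(3t)} = 1/(s - 3).

X(s) = exp(-3*s)/(s - 3)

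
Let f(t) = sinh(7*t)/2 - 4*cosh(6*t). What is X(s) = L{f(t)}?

The transform is linear, so treat each term independently.
(-4)·[L{cosh(6t)} = s/(s^2 - 36)]; (1/2)·[L{sinh(7t)} = 7/(s^2 - 49)].

X(s) = -4*s/(s^2 - 36) + 7/(2*(s^2 - 49))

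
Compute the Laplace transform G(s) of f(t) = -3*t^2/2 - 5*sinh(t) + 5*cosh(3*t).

G(s) = 5*s/(s^2 - 9) - 5/(s^2 - 1) - 3/s^3

Apply the Laplace transform termwise.
(-5)·[L{sinh(t)} = 1/(s^2 - 1)]; (5)·[L{cosh(3t)} = s/(s^2 - 9)]; (-3/2)·[L{t^2} = 2!/s^3 = 2/s^3].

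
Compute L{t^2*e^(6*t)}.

L{e^(6t)} = 1/(s - 6).
Then apply L{t^2·g(t)} = (-1)^2 d^2/ds^2[G(s)] with G(s) = 1/(s - 6):
differentiating 2 times and applying the sign gives 2/(s - 6)^3.

2/(s - 6)^3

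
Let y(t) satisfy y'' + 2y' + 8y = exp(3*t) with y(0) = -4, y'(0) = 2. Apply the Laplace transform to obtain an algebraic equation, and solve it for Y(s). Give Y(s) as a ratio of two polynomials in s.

Laplace-transform each side.
With L{y''} = s^2 Y - s·y(0) - y'(0) and L{y'} = sY - y(0), with y(0) = -4, y'(0) = 2: the LHS transforms to (s^2 + 2*s + 8)Y - (-4*s - 6).
The right side is L{exp(3*t)} = 1/(s - 3).
So (s^2 + 2*s + 8)Y = 1/(s - 3) + (-4*s - 6).
Isolate Y and clear denominators.

Y(s) = (-4*s^2 + 6*s + 19)/(s^3 - s^2 + 2*s - 24)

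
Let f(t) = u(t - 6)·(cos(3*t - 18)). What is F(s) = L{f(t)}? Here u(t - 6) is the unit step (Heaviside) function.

F(s) = s*exp(-6*s)/(s^2 + 9)

By the second shifting theorem, L{u(t - c)·g(t - c)} = e^(-cs)·G(s) with c = 6 and G(s) = L{g(t)}.
L{cos(3t)} = s/(s^2 + 9).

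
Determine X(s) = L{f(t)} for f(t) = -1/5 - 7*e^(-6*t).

The transform is linear, so treat each term independently.
(-7)·[L{e^(-6t)} = 1/(s + 6)]; L{-1/5} = (-1/5)/s.

X(s) = -7/(s + 6) - 1/(5*s)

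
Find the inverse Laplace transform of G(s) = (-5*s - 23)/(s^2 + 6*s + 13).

-4*exp(-3*t)*sin(2*t) - 5*exp(-3*t)*cos(2*t)

Complete the square in the denominator: s^2 + 6*s + 13 = (s + 3)^2 + 2^2.
Split the numerator to match: -5*s - 23 = -5·(s + 3) - 4·2.
Invert each term: -5·(s + 3)/((s + 3)^2 + 4) ↔ -5e^(-3t)cos(2t); -4·2/((s + 3)^2 + 4) ↔ -4e^(-3t)sin(2t).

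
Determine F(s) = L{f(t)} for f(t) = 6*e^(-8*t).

L{6} = 6/s.
By the first shifting theorem, multiplying by e^(-8t) replaces s with s + 8.

F(s) = 6/(s + 8)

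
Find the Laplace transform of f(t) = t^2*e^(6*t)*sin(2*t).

L{sin(2t)} = 2/(s^2 + 4).
Multiplying by e^(6t) shifts s → s - 6, so L{e^(6*t)*sin(2*t)} = 2/((s - 6)^2 + 4).
Then apply L{t^2·g(t)} = (-1)^2 d^2/ds^2[G(s)] with G(s) = 2/((s - 6)^2 + 4):
differentiating 2 times and applying the sign gives 4*(3*s^2 - 36*s + 104)/(s^2 - 12*s + 40)^3.

4*(3*s^2 - 36*s + 104)/(s^2 - 12*s + 40)^3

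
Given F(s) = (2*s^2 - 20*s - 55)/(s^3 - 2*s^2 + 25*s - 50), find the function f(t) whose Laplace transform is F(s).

Factor the denominator: s^3 - 2*s^2 + 25*s - 50 = (s - 2)*(s^2 + 25).
Partial fraction decomposition gives [-3/(s - 2)] + [5*s/(s^2 + 25)] + [-10/(s^2 + 25)].
Invert each term: -3/(s - 2) ↔ -3e^(2t); 5·s/(s^2 + 25) ↔ 5cos(5t); -2·5/(s^2 + 25) ↔ -2sin(5t).

f(t) = -3*exp(2*t) - 2*sin(5*t) + 5*cos(5*t)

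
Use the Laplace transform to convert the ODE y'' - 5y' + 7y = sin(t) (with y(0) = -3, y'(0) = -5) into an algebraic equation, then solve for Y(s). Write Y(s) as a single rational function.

Y(s) = (-3*s^3 + 10*s^2 - 3*s + 11)/(s^4 - 5*s^3 + 8*s^2 - 5*s + 7)

Laplace-transform each side.
The derivative rules (L{y''} = s^2 Y - s·y(0) - y'(0) and L{y'} = sY - y(0), with y(0) = -3, y'(0) = -5) turn the left side into (s^2 - 5*s + 7)Y - (-3*s + 10).
The right side is L{sin(t)} = 1/(s^2 + 1).
So (s^2 - 5*s + 7)Y = 1/(s^2 + 1) + (-3*s + 10).
Isolate Y and clear denominators.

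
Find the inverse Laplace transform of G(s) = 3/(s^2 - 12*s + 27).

exp(6*t)*sinh(3*t)

Rewrite the denominator: s^2 - 12*s + 27 = (s - 6)^2 - 9.
The form in (s - 6) signals a first-shifting-theorem factor e^(6t).
Since L{sinh(3t)} = 3/(s^2 - 9), the inverse is e^(6*t)*sinh(3*t).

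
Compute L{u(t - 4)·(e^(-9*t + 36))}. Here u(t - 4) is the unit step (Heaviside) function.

exp(-4*s)/(s + 9)

By the second shifting theorem, L{u(t - c)·g(t - c)} = e^(-cs)·H(s) with c = 4 and H(s) = L{g(t)}.
L{e^(-9t)} = 1/(s + 9).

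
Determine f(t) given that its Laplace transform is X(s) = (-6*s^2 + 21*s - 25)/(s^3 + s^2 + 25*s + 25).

f(t) = 5*sin(5*t) - 4*cos(5*t) - 2*exp(-t)

Factor the denominator: s^3 + s^2 + 25*s + 25 = (s + 1)*(s^2 + 25).
Partial fraction decomposition gives [-2/(s + 1)] + [-4*s/(s^2 + 25)] + [25/(s^2 + 25)].
Invert each term: -2/(s + 1) ↔ -2e^(-t); -4·s/(s^2 + 25) ↔ -4cos(5t); 5·5/(s^2 + 25) ↔ 5sin(5t).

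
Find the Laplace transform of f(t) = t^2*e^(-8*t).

2/(s + 8)^3

L{e^(-8t)} = 1/(s + 8).
Then apply L{t^2·g(t)} = (-1)^2 d^2/ds^2[G(s)] with G(s) = 1/(s + 8):
differentiating 2 times and applying the sign gives 2/(s + 8)^3.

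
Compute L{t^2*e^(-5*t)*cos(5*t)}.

L{cos(5t)} = s/(s^2 + 25).
Multiplying by e^(-5t) shifts s → s + 5, so L{e^(-5*t)*cos(5*t)} = (s + 5)/((s + 5)^2 + 25).
Then apply L{t^2·g(t)} = (-1)^2 d^2/ds^2[G(s)] with G(s) = (s + 5)/((s + 5)^2 + 25):
differentiating 2 times and applying the sign gives 2*(s + 5)*(s^2 + 10*s - 50)/(s^2 + 10*s + 50)^3.

2*(s + 5)*(s^2 + 10*s - 50)/(s^2 + 10*s + 50)^3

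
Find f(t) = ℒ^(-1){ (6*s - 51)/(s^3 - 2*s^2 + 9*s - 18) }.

Factor the denominator: s^3 - 2*s^2 + 9*s - 18 = (s - 2)*(s^2 + 9).
Partial fraction decomposition gives [-3/(s - 2)] + [3*s/(s^2 + 9)] + [12/(s^2 + 9)].
Invert each term: -3/(s - 2) ↔ -3e^(2t); 3·s/(s^2 + 9) ↔ 3cos(3t); 4·3/(s^2 + 9) ↔ 4sin(3t).

f(t) = -3*exp(2*t) + 4*sin(3*t) + 3*cos(3*t)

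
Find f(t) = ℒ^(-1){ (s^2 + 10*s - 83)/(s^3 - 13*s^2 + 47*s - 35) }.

Factor the denominator: s^3 - 13*s^2 + 47*s - 35 = (s - 7)*(s - 5)*(s - 1).
Partial fraction decomposition gives [1/(s - 5)] + [-3/(s - 1)] + [3/(s - 7)].
Invert each term: 1/(s - 5) ↔ e^(5t); -3/(s - 1) ↔ -3e^(t); 3/(s - 7) ↔ 3e^(7t).

f(t) = 3*exp(7*t) + exp(5*t) - 3*exp(t)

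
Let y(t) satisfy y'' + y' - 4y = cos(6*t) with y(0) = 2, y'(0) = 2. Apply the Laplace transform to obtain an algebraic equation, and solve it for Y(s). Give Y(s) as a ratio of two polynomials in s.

Y(s) = (2*s^3 + 4*s^2 + 73*s + 144)/(s^4 + s^3 + 32*s^2 + 36*s - 144)

Apply the Laplace transform to the equation.
With L{y''} = s^2 Y - s·y(0) - y'(0) and L{y'} = sY - y(0), with y(0) = 2, y'(0) = 2: the LHS transforms to (s^2 + s - 4)Y - (2*s + 4).
The right side is L{cos(6*t)} = s/(s^2 + 36).
So (s^2 + s - 4)Y = s/(s^2 + 36) + (2*s + 4).
Isolate Y and clear denominators.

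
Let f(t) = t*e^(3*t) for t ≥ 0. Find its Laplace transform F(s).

F(s) = (s - 3)^(-2)

L{e^(3t)} = 1/(s - 3).
Then apply L{t·g(t)} = -d/ds[G(s)] with G(s) = 1/(s - 3):
differentiating 1 time and applying the sign gives (s - 3)^(-2).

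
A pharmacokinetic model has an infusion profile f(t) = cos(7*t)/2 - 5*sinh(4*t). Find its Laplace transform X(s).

X(s) = s/(2*(s^2 + 49)) - 20/(s^2 - 16)

By linearity of the Laplace transform, transform each term separately.
(1/2)·[L{cos(7t)} = s/(s^2 + 49)]; (-5)·[L{sinh(4t)} = 4/(s^2 - 16)].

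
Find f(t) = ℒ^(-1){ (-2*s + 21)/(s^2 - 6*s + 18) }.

f(t) = 5*exp(3*t)*sin(3*t) - 2*exp(3*t)*cos(3*t)

Complete the square in the denominator: s^2 - 6*s + 18 = (s - 3)^2 + 3^2.
Split the numerator to match: -2*s + 21 = -2·(s - 3) + 5·3.
Invert each term: -2·(s - 3)/((s - 3)^2 + 9) ↔ -2e^(3t)cos(3t); 5·3/((s - 3)^2 + 9) ↔ 5e^(3t)sin(3t).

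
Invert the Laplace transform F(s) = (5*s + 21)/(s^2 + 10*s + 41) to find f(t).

Complete the square in the denominator: s^2 + 10*s + 41 = (s + 5)^2 + 4^2.
Split the numerator to match: 5*s + 21 = 5·(s + 5) - 1·4.
Invert each term: 5·(s + 5)/((s + 5)^2 + 16) ↔ 5e^(-5t)cos(4t); -1·4/((s + 5)^2 + 16) ↔ -e^(-5t)sin(4t).

f(t) = -exp(-5*t)*sin(4*t) + 5*exp(-5*t)*cos(4*t)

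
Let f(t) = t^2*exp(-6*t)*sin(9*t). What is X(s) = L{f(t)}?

L{sin(9t)} = 9/(s^2 + 81).
Multiplying by e^(-6t) shifts s → s + 6, so L{exp(-6*t)*sin(9*t)} = 9/((s + 6)^2 + 81).
Then apply L{t^2·g(t)} = (-1)^2 d^2/ds^2[G(s)] with G(s) = 9/((s + 6)^2 + 81):
differentiating 2 times and applying the sign gives 54*(s^2 + 12*s + 9)/(s^2 + 12*s + 117)^3.

X(s) = 54*(s^2 + 12*s + 9)/(s^2 + 12*s + 117)^3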